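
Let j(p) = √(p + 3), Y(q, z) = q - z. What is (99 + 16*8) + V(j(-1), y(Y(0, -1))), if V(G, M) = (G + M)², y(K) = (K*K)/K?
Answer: 230 + 2*√2 ≈ 232.83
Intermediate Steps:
y(K) = K (y(K) = K²/K = K)
j(p) = √(3 + p)
(99 + 16*8) + V(j(-1), y(Y(0, -1))) = (99 + 16*8) + (√(3 - 1) + (0 - 1*(-1)))² = (99 + 128) + (√2 + (0 + 1))² = 227 + (√2 + 1)² = 227 + (1 + √2)²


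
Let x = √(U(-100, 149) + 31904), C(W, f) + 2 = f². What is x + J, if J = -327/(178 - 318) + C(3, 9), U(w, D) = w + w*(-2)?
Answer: 11387/140 + 6*√889 ≈ 260.23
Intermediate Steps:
C(W, f) = -2 + f²
U(w, D) = -w (U(w, D) = w - 2*w = -w)
x = 6*√889 (x = √(-1*(-100) + 31904) = √(100 + 31904) = √32004 = 6*√889 ≈ 178.90)
J = 11387/140 (J = -327/(178 - 318) + (-2 + 9²) = -327/(-140) + (-2 + 81) = -1/140*(-327) + 79 = 327/140 + 79 = 11387/140 ≈ 81.336)
x + J = 6*√889 + 11387/140 = 11387/140 + 6*√889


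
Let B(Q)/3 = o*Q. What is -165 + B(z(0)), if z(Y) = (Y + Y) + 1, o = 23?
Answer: -96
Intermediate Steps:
z(Y) = 1 + 2*Y (z(Y) = 2*Y + 1 = 1 + 2*Y)
B(Q) = 69*Q (B(Q) = 3*(23*Q) = 69*Q)
-165 + B(z(0)) = -165 + 69*(1 + 2*0) = -165 + 69*(1 + 0) = -165 + 69*1 = -165 + 69 = -96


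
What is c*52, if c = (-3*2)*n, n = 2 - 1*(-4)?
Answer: -1872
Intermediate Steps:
n = 6 (n = 2 + 4 = 6)
c = -36 (c = -3*2*6 = -6*6 = -36)
c*52 = -36*52 = -1872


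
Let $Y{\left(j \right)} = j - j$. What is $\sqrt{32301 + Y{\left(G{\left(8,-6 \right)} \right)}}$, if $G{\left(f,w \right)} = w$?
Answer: $3 \sqrt{3589} \approx 179.72$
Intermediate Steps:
$Y{\left(j \right)} = 0$
$\sqrt{32301 + Y{\left(G{\left(8,-6 \right)} \right)}} = \sqrt{32301 + 0} = \sqrt{32301} = 3 \sqrt{3589}$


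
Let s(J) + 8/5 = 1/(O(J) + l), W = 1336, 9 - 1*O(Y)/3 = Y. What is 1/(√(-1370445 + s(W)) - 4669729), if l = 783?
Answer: -74668966710/348683861159162729 - I*√350395923812610/348683861159162729 ≈ -2.1415e-7 - 5.3684e-11*I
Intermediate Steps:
O(Y) = 27 - 3*Y
s(J) = -8/5 + 1/(810 - 3*J) (s(J) = -8/5 + 1/((27 - 3*J) + 783) = -8/5 + 1/(810 - 3*J))
1/(√(-1370445 + s(W)) - 4669729) = 1/(√(-1370445 + (6475 - 24*1336)/(15*(-270 + 1336))) - 4669729) = 1/(√(-1370445 + (1/15)*(6475 - 32064)/1066) - 4669729) = 1/(√(-1370445 + (1/15)*(1/1066)*(-25589)) - 4669729) = 1/(√(-1370445 - 25589/15990) - 4669729) = 1/(√(-21913441139/15990) - 4669729) = 1/(I*√350395923812610/15990 - 4669729) = 1/(-4669729 + I*√350395923812610/15990)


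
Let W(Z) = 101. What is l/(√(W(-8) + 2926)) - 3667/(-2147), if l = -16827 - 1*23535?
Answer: 193/113 - 13454*√3027/1009 ≈ -731.90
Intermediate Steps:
l = -40362 (l = -16827 - 23535 = -40362)
l/(√(W(-8) + 2926)) - 3667/(-2147) = -40362/√(101 + 2926) - 3667/(-2147) = -40362*√3027/3027 - 3667*(-1/2147) = -13454*√3027/1009 + 193/113 = 193/113 - 13454*√3027/1009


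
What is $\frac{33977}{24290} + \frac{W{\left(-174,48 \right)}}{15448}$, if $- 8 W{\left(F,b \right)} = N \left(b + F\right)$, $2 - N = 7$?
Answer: $\frac{1045927717}{750463840} \approx 1.3937$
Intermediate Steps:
$N = -5$ ($N = 2 - 7 = -5$)
$W{\left(F,b \right)} = \frac{5 F}{8} + \frac{5 b}{8}$ ($W{\left(F,b \right)} = - \frac{\left(-5\right) \left(b + F\right)}{8} = - \frac{\left(-5\right) \left(F + b\right)}{8} = - \frac{- 5 F - 5 b}{8} = \frac{5 F}{8} + \frac{5 b}{8}$)
$\frac{33977}{24290} + \frac{W{\left(-174,48 \right)}}{15448} = \frac{33977}{24290} + \frac{\frac{5}{8} \left(-174\right) + \frac{5}{8} \cdot 48}{15448} = 33977 \cdot \frac{1}{24290} + \left(- \frac{435}{4} + 30\right) \frac{1}{15448} = \frac{33977}{24290} - \frac{315}{61792} = \frac{1045927717}{750463840}$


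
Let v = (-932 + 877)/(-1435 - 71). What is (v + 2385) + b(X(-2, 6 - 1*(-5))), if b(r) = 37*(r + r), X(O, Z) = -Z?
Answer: 2365981/1506 ≈ 1571.0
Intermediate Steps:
b(r) = 74*r (b(r) = 37*(2*r) = 74*r)
v = 55/1506 (v = -55/(-1506) = -55*(-1/1506) = 55/1506 ≈ 0.036521)
(v + 2385) + b(X(-2, 6 - 1*(-5))) = (55/1506 + 2385) + 74*(-(6 - 1*(-5))) = 3591865/1506 + 74*(-(6 + 5)) = 3591865/1506 + 74*(-1*11) = 3591865/1506 + 74*(-11) = 3591865/1506 - 814 = 2365981/1506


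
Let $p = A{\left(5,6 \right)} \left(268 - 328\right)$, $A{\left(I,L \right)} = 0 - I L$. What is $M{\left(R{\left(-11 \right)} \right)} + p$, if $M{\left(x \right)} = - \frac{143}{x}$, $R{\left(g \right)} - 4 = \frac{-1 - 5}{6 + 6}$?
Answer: $\frac{12314}{7} \approx 1759.1$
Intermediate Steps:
$R{\left(g \right)} = \frac{7}{2}$ ($R{\left(g \right)} = 4 + \frac{-1 - 5}{6 + 6} = 4 - \frac{6}{12} = 4 - \frac{1}{2} = \frac{7}{2}$)
$A{\left(I,L \right)} = - I L$ ($A{\left(I,L \right)} = 0 - I L = - I L$)
$p = 1800$ ($p = \left(-1\right) 5 \cdot 6 \left(268 - 328\right) = \left(-30\right) \left(-60\right) = 1800$)
$M{\left(R{\left(-11 \right)} \right)} + p = - \frac{143}{\frac{7}{2}} + 1800 = \left(-143\right) \frac{2}{7} + 1800 = - \frac{286}{7} + 1800 = \frac{12314}{7}$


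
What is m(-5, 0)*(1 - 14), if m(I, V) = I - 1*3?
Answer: 104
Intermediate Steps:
m(I, V) = -3 + I (m(I, V) = I - 3 = -3 + I)
m(-5, 0)*(1 - 14) = (-3 - 5)*(1 - 14) = -8*(-13) = 104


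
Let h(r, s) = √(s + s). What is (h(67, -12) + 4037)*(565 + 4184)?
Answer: 19171713 + 9498*I*√6 ≈ 1.9172e+7 + 23265.0*I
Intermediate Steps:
h(r, s) = √2*√s (h(r, s) = √(2*s) = √2*√s)
(h(67, -12) + 4037)*(565 + 4184) = (√2*√(-12) + 4037)*(565 + 4184) = (√2*(2*I*√3) + 4037)*4749 = (2*I*√6 + 4037)*4749 = (4037 + 2*I*√6)*4749 = 19171713 + 9498*I*√6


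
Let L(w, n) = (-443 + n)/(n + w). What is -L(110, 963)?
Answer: -520/1073 ≈ -0.48462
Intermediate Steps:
L(w, n) = (-443 + n)/(n + w)
-L(110, 963) = -(-443 + 963)/(963 + 110) = -520/1073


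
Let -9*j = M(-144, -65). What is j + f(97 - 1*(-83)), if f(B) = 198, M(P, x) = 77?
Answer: 1705/9 ≈ 189.44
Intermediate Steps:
j = -77/9 (j = -1/9*77 = -77/9 ≈ -8.5556)
j + f(97 - 1*(-83)) = -77/9 + 198 = 1705/9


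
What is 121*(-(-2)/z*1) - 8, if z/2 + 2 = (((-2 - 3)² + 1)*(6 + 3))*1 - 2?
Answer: -1719/230 ≈ -7.4739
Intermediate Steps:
z = 460 (z = -4 + 2*((((-2 - 3)² + 1)*(6 + 3))*1 - 2) = -4 + 2*((((-5)² + 1)*9)*1 - 2) = -4 + 2*(((25 + 1)*9)*1 - 2) = -4 + 2*((26*9)*1 - 2) = -4 + 2*(234*1 - 2) = -4 + 2*(234 - 2) = -4 + 2*232 = -4 + 464 = 460)
121*(-(-2)/z*1) - 8 = 121*(-(-2)/460*1) - 8 = 121*(-2*(-1/460)*1) - 8 = 121*((1/230)*1) - 8 = 121*(1/230) - 8 = 121/230 - 8 = -1719/230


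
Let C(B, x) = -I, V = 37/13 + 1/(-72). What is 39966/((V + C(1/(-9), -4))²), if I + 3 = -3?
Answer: 35014052736/68343289 ≈ 512.33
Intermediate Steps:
V = 2651/936 (V = 37*(1/13) + 1*(-1/72) = 37/13 - 1/72 = 2651/936 ≈ 2.8323)
I = -6 (I = -3 - 3 = -6)
C(B, x) = 6 (C(B, x) = -1*(-6) = 6)
39966/((V + C(1/(-9), -4))²) = 39966/((2651/936 + 6)²) = 39966/((8267/936)²) = 39966/(68343289/876096) = 39966*(876096/68343289) = 35014052736/68343289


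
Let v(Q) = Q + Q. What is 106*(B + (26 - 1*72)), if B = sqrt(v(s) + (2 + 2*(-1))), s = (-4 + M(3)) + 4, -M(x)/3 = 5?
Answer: -4876 + 106*I*sqrt(30) ≈ -4876.0 + 580.59*I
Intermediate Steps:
M(x) = -15 (M(x) = -3*5 = -15)
s = -15 (s = (-4 - 15) + 4 = -19 + 4 = -15)
v(Q) = 2*Q
B = I*sqrt(30) (B = sqrt(2*(-15) + (2 + 2*(-1))) = sqrt(-30 + (2 - 2)) = sqrt(-30 + 0) = sqrt(-30) = I*sqrt(30) ≈ 5.4772*I)
106*(B + (26 - 1*72)) = 106*(I*sqrt(30) + (26 - 1*72)) = 106*(I*sqrt(30) + (26 - 72)) = 106*(I*sqrt(30) - 46) = 106*(-46 + I*sqrt(30)) = -4876 + 106*I*sqrt(30)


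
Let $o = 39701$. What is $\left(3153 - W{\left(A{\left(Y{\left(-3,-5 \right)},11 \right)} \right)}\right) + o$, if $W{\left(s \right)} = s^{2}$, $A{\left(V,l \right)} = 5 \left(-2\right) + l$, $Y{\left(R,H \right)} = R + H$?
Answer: $42853$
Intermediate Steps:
$Y{\left(R,H \right)} = H + R$
$A{\left(V,l \right)} = -10 + l$
$\left(3153 - W{\left(A{\left(Y{\left(-3,-5 \right)},11 \right)} \right)}\right) + o = \left(3153 - \left(-10 + 11\right)^{2}\right) + 39701 = \left(3153 - 1^{2}\right) + 39701 = \left(3153 - 1\right) + 39701 = 3152 + 39701 = 42853$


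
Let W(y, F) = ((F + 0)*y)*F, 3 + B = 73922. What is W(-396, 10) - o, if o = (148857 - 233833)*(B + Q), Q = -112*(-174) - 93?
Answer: 7929410864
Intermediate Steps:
B = 73919 (B = -3 + 73922 = 73919)
Q = 19395 (Q = 19488 - 93 = 19395)
W(y, F) = y*F² (W(y, F) = (F*y)*F = y*F²)
o = -7929450464 (o = (148857 - 233833)*(73919 + 19395) = -84976*93314 = -7929450464)
W(-396, 10) - o = -396*10² - 1*(-7929450464) = -396*100 + 7929450464 = -39600 + 7929450464 = 7929410864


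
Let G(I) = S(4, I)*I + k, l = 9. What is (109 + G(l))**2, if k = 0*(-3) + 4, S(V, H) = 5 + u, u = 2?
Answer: 30976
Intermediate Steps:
S(V, H) = 7 (S(V, H) = 5 + 2 = 7)
k = 4 (k = 0 + 4 = 4)
G(I) = 4 + 7*I (G(I) = 7*I + 4 = 4 + 7*I)
(109 + G(l))**2 = (109 + (4 + 7*9))**2 = (109 + (4 + 63))**2 = (109 + 67)**2 = 176**2 = 30976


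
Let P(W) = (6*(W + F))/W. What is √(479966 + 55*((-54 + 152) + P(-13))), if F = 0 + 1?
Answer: 2*√20519161/13 ≈ 696.89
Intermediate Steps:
F = 1
P(W) = (6 + 6*W)/W (P(W) = (6*(W + 1))/W = (6*(1 + W))/W = (6 + 6*W)/W)
√(479966 + 55*((-54 + 152) + P(-13))) = √(479966 + 55*((-54 + 152) + (6 + 6/(-13)))) = √(479966 + 55*(98 + (6 + 6*(-1/13)))) = √(479966 + 55*(98 + (6 - 6/13))) = √(479966 + 55*(98 + 72/13)) = √(479966 + 55*(1346/13)) = √(479966 + 74030/13) = √(6313588/13) = 2*√20519161/13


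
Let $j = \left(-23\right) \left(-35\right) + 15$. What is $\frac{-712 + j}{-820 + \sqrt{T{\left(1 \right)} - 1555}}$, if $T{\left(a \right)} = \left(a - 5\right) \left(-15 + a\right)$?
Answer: $- \frac{29520}{224633} - \frac{36 i \sqrt{1499}}{224633} \approx -0.13141 - 0.0062048 i$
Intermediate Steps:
$T{\left(a \right)} = \left(-15 + a\right) \left(-5 + a\right)$ ($T{\left(a \right)} = \left(-5 + a\right) \left(-15 + a\right) = \left(-15 + a\right) \left(-5 + a\right)$)
$j = 820$ ($j = 805 + 15 = 820$)
$\frac{-712 + j}{-820 + \sqrt{T{\left(1 \right)} - 1555}} = \frac{-712 + 820}{-820 + \sqrt{\left(75 + 1^{2} - 20\right) - 1555}} = \frac{108}{-820 + \sqrt{\left(75 + 1 - 20\right) - 1555}} = \frac{108}{-820 + \sqrt{56 - 1555}} = \frac{108}{-820 + \sqrt{-1499}} = \frac{108}{-820 + i \sqrt{1499}}$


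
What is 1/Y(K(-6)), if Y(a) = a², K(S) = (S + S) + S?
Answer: 1/324 ≈ 0.0030864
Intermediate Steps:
K(S) = 3*S (K(S) = 2*S + S = 3*S)
1/Y(K(-6)) = 1/((3*(-6))²) = 1/((-18)²) = 1/324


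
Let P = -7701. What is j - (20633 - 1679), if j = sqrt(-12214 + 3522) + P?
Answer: -26655 + 2*I*sqrt(2173) ≈ -26655.0 + 93.231*I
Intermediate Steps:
j = -7701 + 2*I*sqrt(2173) (j = sqrt(-12214 + 3522) - 7701 = sqrt(-8692) - 7701 = 2*I*sqrt(2173) - 7701 = -7701 + 2*I*sqrt(2173) ≈ -7701.0 + 93.231*I)
j - (20633 - 1679) = (-7701 + 2*I*sqrt(2173)) - (20633 - 1679) = (-7701 + 2*I*sqrt(2173)) - 1*18954 = (-7701 + 2*I*sqrt(2173)) - 18954 = -26655 + 2*I*sqrt(2173)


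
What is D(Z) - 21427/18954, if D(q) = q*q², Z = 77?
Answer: 8653105055/18954 ≈ 4.5653e+5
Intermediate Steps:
D(q) = q³
D(Z) - 21427/18954 = 77³ - 21427/18954 = 456533 - 21427*1/18954 = 456533 - 21427/18954 = 8653105055/18954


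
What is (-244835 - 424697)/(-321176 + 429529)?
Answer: -669532/108353 ≈ -6.1792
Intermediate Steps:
(-244835 - 424697)/(-321176 + 429529) = -669532/108353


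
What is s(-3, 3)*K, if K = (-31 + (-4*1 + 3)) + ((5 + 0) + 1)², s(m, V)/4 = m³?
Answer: -432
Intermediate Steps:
s(m, V) = 4*m³
K = 4 (K = (-31 + (-4 + 3)) + (5 + 1)² = (-31 - 1) + 6² = -32 + 36 = 4)
s(-3, 3)*K = (4*(-3)³)*4 = (4*(-27))*4 = -108*4 = -432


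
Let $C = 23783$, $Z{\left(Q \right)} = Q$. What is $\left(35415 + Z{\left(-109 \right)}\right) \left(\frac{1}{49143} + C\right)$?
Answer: $\frac{41264521948820}{49143} \approx 8.3968 \cdot 10^{8}$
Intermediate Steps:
$\left(35415 + Z{\left(-109 \right)}\right) \left(\frac{1}{49143} + C\right) = \left(35415 - 109\right) \left(\frac{1}{49143} + 23783\right) = 35306 \left(\frac{1}{49143} + 23783\right) = 35306 \cdot \frac{1168767970}{49143} = \frac{41264521948820}{49143}$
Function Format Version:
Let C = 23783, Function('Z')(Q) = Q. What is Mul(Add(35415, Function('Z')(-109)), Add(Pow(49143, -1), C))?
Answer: Rational(41264521948820, 49143) ≈ 8.3968e+8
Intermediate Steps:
Mul(Add(35415, Function('Z')(-109)), Add(Pow(49143, -1), C)) = Mul(Add(35415, -109), Add(Pow(49143, -1), 23783)) = Mul(35306, Add(Rational(1, 49143), 23783)) = Mul(35306, Rational(1168767970, 49143)) = Rational(41264521948820, 49143)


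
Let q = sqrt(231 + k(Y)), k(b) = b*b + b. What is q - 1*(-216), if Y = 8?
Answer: 216 + sqrt(303) ≈ 233.41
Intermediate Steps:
k(b) = b + b**2 (k(b) = b**2 + b = b + b**2)
q = sqrt(303) (q = sqrt(231 + 8*(1 + 8)) = sqrt(231 + 8*9) = sqrt(231 + 72) = sqrt(303) ≈ 17.407)
q - 1*(-216) = sqrt(303) - 1*(-216) = sqrt(303) + 216 = 216 + sqrt(303)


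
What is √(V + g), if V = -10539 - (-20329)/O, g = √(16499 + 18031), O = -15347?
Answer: √(-2482566969614 + 235530409*√34530)/15347 ≈ 101.76*I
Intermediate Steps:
g = √34530 ≈ 185.82
V = -161762362/15347 (V = -10539 - (-20329)/(-15347) = -10539 - (-20329)*(-1)/15347 = -10539 - 1*20329/15347 = -10539 - 20329/15347 = -161762362/15347 ≈ -10540.)
√(V + g) = √(-161762362/15347 + √34530)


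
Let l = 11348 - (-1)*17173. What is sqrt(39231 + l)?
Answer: 6*sqrt(1882) ≈ 260.29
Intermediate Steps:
l = 28521 (l = 11348 - 1*(-17173) = 11348 + 17173 = 28521)
sqrt(39231 + l) = sqrt(39231 + 28521) = sqrt(67752) = 6*sqrt(1882)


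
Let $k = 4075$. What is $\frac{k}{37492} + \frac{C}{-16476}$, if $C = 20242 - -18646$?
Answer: $- \frac{347712299}{154429548} \approx -2.2516$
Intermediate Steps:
$C = 38888$ ($C = 20242 + 18646 = 38888$)
$\frac{k}{37492} + \frac{C}{-16476} = \frac{4075}{37492} + \frac{38888}{-16476} = 4075 \cdot \frac{1}{37492} + 38888 \left(- \frac{1}{16476}\right) = \frac{4075}{37492} - \frac{9722}{4119} = - \frac{347712299}{154429548}$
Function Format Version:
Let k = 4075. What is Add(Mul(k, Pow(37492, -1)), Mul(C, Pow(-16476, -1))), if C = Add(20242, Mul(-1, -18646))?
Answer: Rational(-347712299, 154429548) ≈ -2.2516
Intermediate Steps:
C = 38888 (C = Add(20242, 18646) = 38888)
Add(Mul(k, Pow(37492, -1)), Mul(C, Pow(-16476, -1))) = Add(Mul(4075, Pow(37492, -1)), Mul(38888, Pow(-16476, -1))) = Add(Mul(4075, Rational(1, 37492)), Mul(38888, Rational(-1, 16476))) = Add(Rational(4075, 37492), Rational(-9722, 4119)) = Rational(-347712299, 154429548)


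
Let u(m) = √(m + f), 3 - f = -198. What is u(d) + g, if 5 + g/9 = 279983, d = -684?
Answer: 2519802 + I*√483 ≈ 2.5198e+6 + 21.977*I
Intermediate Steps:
f = 201 (f = 3 - 1*(-198) = 3 + 198 = 201)
g = 2519802 (g = -45 + 9*279983 = -45 + 2519847 = 2519802)
u(m) = √(201 + m) (u(m) = √(m + 201) = √(201 + m))
u(d) + g = √(201 - 684) + 2519802 = √(-483) + 2519802 = I*√483 + 2519802 = 2519802 + I*√483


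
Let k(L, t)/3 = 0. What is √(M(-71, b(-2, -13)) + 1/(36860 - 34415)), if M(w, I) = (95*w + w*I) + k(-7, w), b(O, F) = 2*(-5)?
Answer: I*√36077378430/2445 ≈ 77.685*I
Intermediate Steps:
k(L, t) = 0 (k(L, t) = 3*0 = 0)
b(O, F) = -10
M(w, I) = 95*w + I*w (M(w, I) = (95*w + w*I) + 0 = (95*w + I*w) + 0 = 95*w + I*w)
√(M(-71, b(-2, -13)) + 1/(36860 - 34415)) = √(-71*(95 - 10) + 1/(36860 - 34415)) = √(-71*85 + 1/2445) = √(-6035 + 1/2445) = √(-14755574/2445) = I*√36077378430/2445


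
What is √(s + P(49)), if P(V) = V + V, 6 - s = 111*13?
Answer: I*√1339 ≈ 36.592*I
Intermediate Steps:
s = -1437 (s = 6 - 111*13 = 6 - 1*1443 = 6 - 1443 = -1437)
P(V) = 2*V
√(s + P(49)) = √(-1437 + 2*49) = √(-1437 + 98) = √(-1339) = I*√1339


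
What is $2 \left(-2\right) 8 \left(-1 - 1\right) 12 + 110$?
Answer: $878$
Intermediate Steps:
$2 \left(-2\right) 8 \left(-1 - 1\right) 12 + 110 = \left(-4\right) 8 \left(\left(-2\right) 12\right) + 110 = \left(-32\right) \left(-24\right) + 110 = 768 + 110 = 878$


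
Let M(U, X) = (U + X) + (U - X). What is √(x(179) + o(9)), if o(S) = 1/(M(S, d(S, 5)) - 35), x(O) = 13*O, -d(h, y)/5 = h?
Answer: √672486/17 ≈ 48.238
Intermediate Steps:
d(h, y) = -5*h
M(U, X) = 2*U
o(S) = 1/(-35 + 2*S) (o(S) = 1/(2*S - 35) = 1/(-35 + 2*S))
√(x(179) + o(9)) = √(13*179 + 1/(-35 + 2*9)) = √(2327 + 1/(-35 + 18)) = √(2327 + 1/(-17)) = √(2327 - 1/17) = √(39558/17) = √672486/17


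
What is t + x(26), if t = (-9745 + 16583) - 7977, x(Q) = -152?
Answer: -1291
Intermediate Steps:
t = -1139 (t = 6838 - 7977 = -1139)
t + x(26) = -1139 - 152 = -1291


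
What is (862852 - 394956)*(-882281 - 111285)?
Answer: -464885557136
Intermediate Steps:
(862852 - 394956)*(-882281 - 111285) = 467896*(-993566) = -464885557136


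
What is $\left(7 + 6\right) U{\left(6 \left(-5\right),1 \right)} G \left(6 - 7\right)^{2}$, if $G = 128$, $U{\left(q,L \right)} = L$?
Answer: $1664$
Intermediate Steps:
$\left(7 + 6\right) U{\left(6 \left(-5\right),1 \right)} G \left(6 - 7\right)^{2} = \left(7 + 6\right) 1 \cdot 128 \left(6 - 7\right)^{2} = 13 \cdot 1 \cdot 128 \left(-1\right)^{2} = 13 \cdot 128 \cdot 1 = 1664 \cdot 1 = 1664$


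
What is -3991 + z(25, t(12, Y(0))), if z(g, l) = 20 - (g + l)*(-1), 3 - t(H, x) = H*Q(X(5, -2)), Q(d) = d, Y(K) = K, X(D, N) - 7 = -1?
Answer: -4015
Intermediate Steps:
X(D, N) = 6 (X(D, N) = 7 - 1 = 6)
t(H, x) = 3 - 6*H (t(H, x) = 3 - H*6 = 3 - 6*H)
z(g, l) = 20 + g + l (z(g, l) = 20 - (-g - l) = 20 + (g + l) = 20 + g + l)
-3991 + z(25, t(12, Y(0))) = -3991 + (20 + 25 + (3 - 6*12)) = -3991 + (20 + 25 + (3 - 72)) = -3991 + (20 + 25 - 69) = -3991 - 24 = -4015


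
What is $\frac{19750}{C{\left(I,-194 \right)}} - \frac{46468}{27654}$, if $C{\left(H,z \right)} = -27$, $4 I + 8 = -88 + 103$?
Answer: $- \frac{91236856}{124443} \approx -733.16$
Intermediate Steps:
$I = \frac{7}{4}$ ($I = -2 + \frac{-88 + 103}{4} = -2 + \frac{1}{4} \cdot 15 = -2 + \frac{15}{4} = \frac{7}{4} \approx 1.75$)
$\frac{19750}{C{\left(I,-194 \right)}} - \frac{46468}{27654} = \frac{19750}{-27} - \frac{46468}{27654} = 19750 \left(- \frac{1}{27}\right) - \frac{23234}{13827} = - \frac{19750}{27} - \frac{23234}{13827} = - \frac{91236856}{124443}$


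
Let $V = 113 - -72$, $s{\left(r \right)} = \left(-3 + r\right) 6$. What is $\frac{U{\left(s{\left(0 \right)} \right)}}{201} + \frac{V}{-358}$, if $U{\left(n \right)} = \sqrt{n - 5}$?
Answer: $- \frac{185}{358} + \frac{i \sqrt{23}}{201} \approx -0.51676 + 0.02386 i$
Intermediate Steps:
$s{\left(r \right)} = -18 + 6 r$
$V = 185$ ($V = 113 + 72 = 185$)
$U{\left(n \right)} = \sqrt{-5 + n}$
$\frac{U{\left(s{\left(0 \right)} \right)}}{201} + \frac{V}{-358} = \frac{\sqrt{-5 + \left(-18 + 6 \cdot 0\right)}}{201} + \frac{185}{-358} = \sqrt{-5 + \left(-18 + 0\right)} \frac{1}{201} + 185 \left(- \frac{1}{358}\right) = \sqrt{-5 - 18} \cdot \frac{1}{201} - \frac{185}{358} = \sqrt{-23} \cdot \frac{1}{201} - \frac{185}{358} = i \sqrt{23} \cdot \frac{1}{201} - \frac{185}{358} = \frac{i \sqrt{23}}{201} - \frac{185}{358} = - \frac{185}{358} + \frac{i \sqrt{23}}{201}$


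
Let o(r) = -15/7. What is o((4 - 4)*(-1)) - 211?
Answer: -1492/7 ≈ -213.14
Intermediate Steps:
o(r) = -15/7 (o(r) = -15*⅐ = -15/7)
o((4 - 4)*(-1)) - 211 = -15/7 - 211 = -1492/7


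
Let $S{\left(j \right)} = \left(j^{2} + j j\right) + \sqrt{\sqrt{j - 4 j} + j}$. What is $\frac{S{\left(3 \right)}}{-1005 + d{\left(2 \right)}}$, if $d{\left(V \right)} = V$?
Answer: $- \frac{18}{1003} - \frac{\sqrt{3 + 3 i}}{1003} \approx -0.019843 - 0.00078588 i$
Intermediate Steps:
$S{\left(j \right)} = \sqrt{j + \sqrt{3} \sqrt{- j}} + 2 j^{2}$ ($S{\left(j \right)} = \left(j^{2} + j^{2}\right) + \sqrt{\sqrt{- 3 j} + j} = 2 j^{2} + \sqrt{\sqrt{3} \sqrt{- j} + j} = 2 j^{2} + \sqrt{j + \sqrt{3} \sqrt{- j}} = \sqrt{j + \sqrt{3} \sqrt{- j}} + 2 j^{2}$)
$\frac{S{\left(3 \right)}}{-1005 + d{\left(2 \right)}} = \frac{\sqrt{3 + \sqrt{3} \sqrt{\left(-1\right) 3}} + 2 \cdot 3^{2}}{-1005 + 2} = \frac{\sqrt{3 + \sqrt{3} \sqrt{-3}} + 2 \cdot 9}{-1003} = \left(\sqrt{3 + \sqrt{3} i \sqrt{3}} + 18\right) \left(- \frac{1}{1003}\right) = \left(\sqrt{3 + 3 i} + 18\right) \left(- \frac{1}{1003}\right) = \left(18 + \sqrt{3 + 3 i}\right) \left(- \frac{1}{1003}\right) = - \frac{18}{1003} - \frac{\sqrt{3 + 3 i}}{1003}$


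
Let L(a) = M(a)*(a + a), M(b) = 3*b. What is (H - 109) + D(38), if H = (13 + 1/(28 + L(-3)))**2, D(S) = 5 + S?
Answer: 694705/6724 ≈ 103.32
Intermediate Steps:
L(a) = 6*a**2 (L(a) = (3*a)*(a + a) = (3*a)*(2*a) = 6*a**2)
H = 1138489/6724 (H = (13 + 1/(28 + 6*(-3)**2))**2 = (13 + 1/(28 + 6*9))**2 = (13 + 1/(28 + 54))**2 = (13 + 1/82)**2 = (1067/82)**2 = 1138489/6724 ≈ 169.32)
(H - 109) + D(38) = (1138489/6724 - 109) + (5 + 38) = 405573/6724 + 43 = 694705/6724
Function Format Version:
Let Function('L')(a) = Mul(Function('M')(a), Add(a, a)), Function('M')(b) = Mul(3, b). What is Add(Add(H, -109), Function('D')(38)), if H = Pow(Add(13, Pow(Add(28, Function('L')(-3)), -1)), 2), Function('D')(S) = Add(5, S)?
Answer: Rational(694705, 6724) ≈ 103.32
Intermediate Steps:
Function('L')(a) = Mul(6, Pow(a, 2)) (Function('L')(a) = Mul(Mul(3, a), Add(a, a)) = Mul(Mul(3, a), Mul(2, a)) = Mul(6, Pow(a, 2)))
H = Rational(1138489, 6724) (H = Pow(Add(13, Pow(Add(28, Mul(6, Pow(-3, 2))), -1)), 2) = Pow(Add(13, Pow(Add(28, Mul(6, 9)), -1)), 2) = Pow(Add(13, Pow(Add(28, 54), -1)), 2) = Pow(Add(13, Pow(82, -1)), 2) = Pow(Add(13, Rational(1, 82)), 2) = Pow(Rational(1067, 82), 2) = Rational(1138489, 6724) ≈ 169.32)
Add(Add(H, -109), Function('D')(38)) = Add(Add(Rational(1138489, 6724), -109), Add(5, 38)) = Add(Rational(405573, 6724), 43) = Rational(694705, 6724)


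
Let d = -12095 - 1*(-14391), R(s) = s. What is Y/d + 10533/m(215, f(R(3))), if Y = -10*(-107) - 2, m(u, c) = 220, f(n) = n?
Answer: 3052341/63140 ≈ 48.342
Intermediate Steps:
d = 2296 (d = -12095 + 14391 = 2296)
Y = 1068 (Y = 1070 - 2 = 1068)
Y/d + 10533/m(215, f(R(3))) = 1068/2296 + 10533/220 = 1068*(1/2296) + 10533*(1/220) = 267/574 + 10533/220 = 3052341/63140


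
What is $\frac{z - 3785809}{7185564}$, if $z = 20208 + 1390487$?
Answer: $- \frac{1187557}{3592782} \approx -0.33054$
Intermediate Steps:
$z = 1410695$
$\frac{z - 3785809}{7185564} = \frac{1410695 - 3785809}{7185564} = \left(-2375114\right) \frac{1}{7185564} = - \frac{1187557}{3592782}$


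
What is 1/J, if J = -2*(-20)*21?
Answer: 1/840 ≈ 0.0011905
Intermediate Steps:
J = 840 (J = 40*21 = 840)
1/J = 1/840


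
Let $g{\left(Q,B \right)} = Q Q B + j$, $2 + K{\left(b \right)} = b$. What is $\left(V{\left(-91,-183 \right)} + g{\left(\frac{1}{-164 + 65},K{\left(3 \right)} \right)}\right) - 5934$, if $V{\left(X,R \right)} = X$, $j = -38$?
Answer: $- \frac{59423462}{9801} \approx -6063.0$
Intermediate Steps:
$K{\left(b \right)} = -2 + b$
$g{\left(Q,B \right)} = -38 + B Q^{2}$ ($g{\left(Q,B \right)} = Q Q B - 38 = Q^{2} B - 38 = B Q^{2} - 38 = -38 + B Q^{2}$)
$\left(V{\left(-91,-183 \right)} + g{\left(\frac{1}{-164 + 65},K{\left(3 \right)} \right)}\right) - 5934 = \left(-91 - \left(38 - \left(-2 + 3\right) \left(\frac{1}{-164 + 65}\right)^{2}\right)\right) - 5934 = \left(-91 - \left(38 - \left(\frac{1}{-99}\right)^{2}\right)\right) - 5934 = \left(-91 - \left(38 - \left(- \frac{1}{99}\right)^{2}\right)\right) - 5934 = \left(-91 + \left(-38 + 1 \cdot \frac{1}{9801}\right)\right) - 5934 = \left(-91 + \left(-38 + \frac{1}{9801}\right)\right) - 5934 = \left(-91 - \frac{372437}{9801}\right) - 5934 = - \frac{1264328}{9801} - 5934 = - \frac{59423462}{9801}$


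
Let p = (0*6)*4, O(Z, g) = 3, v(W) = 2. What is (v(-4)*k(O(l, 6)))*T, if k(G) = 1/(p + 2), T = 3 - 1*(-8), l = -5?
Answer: 11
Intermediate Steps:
T = 11 (T = 3 + 8 = 11)
p = 0 (p = 0*4 = 0)
k(G) = 1/2 (k(G) = 1/(0 + 2) = 1/2)
(v(-4)*k(O(l, 6)))*T = (2*(1/2))*11 = 1*11 = 11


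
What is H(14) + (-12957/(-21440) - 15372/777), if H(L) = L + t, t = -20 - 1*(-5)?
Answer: -16007951/793280 ≈ -20.179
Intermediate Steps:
t = -15 (t = -20 + 5 = -15)
H(L) = -15 + L (H(L) = L - 15 = -15 + L)
H(14) + (-12957/(-21440) - 15372/777) = (-15 + 14) + (-12957/(-21440) - 15372/777) = -1 + (-12957*(-1/21440) - 15372*1/777) = -1 + (12957/21440 - 732/37) = -1 - 15214671/793280 = -16007951/793280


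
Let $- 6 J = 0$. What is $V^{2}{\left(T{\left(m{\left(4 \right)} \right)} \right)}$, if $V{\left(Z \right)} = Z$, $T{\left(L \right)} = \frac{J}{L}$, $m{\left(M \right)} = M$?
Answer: $0$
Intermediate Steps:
$J = 0$ ($J = \left(- \frac{1}{6}\right) 0 = 0$)
$T{\left(L \right)} = 0$ ($T{\left(L \right)} = \frac{0}{L} = 0$)
$V^{2}{\left(T{\left(m{\left(4 \right)} \right)} \right)} = 0^{2} = 0$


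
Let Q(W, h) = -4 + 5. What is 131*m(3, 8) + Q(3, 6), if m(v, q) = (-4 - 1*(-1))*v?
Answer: -1178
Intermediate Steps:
m(v, q) = -3*v (m(v, q) = (-4 + 1)*v = -3*v)
Q(W, h) = 1
131*m(3, 8) + Q(3, 6) = 131*(-3*3) + 1 = 131*(-9) + 1 = -1179 + 1 = -1178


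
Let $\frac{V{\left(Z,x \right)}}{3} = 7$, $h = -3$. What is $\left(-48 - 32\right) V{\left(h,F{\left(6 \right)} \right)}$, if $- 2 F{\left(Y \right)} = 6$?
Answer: $-1680$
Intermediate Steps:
$F{\left(Y \right)} = -3$ ($F{\left(Y \right)} = \left(- \frac{1}{2}\right) 6 = -3$)
$V{\left(Z,x \right)} = 21$ ($V{\left(Z,x \right)} = 3 \cdot 7 = 21$)
$\left(-48 - 32\right) V{\left(h,F{\left(6 \right)} \right)} = \left(-48 - 32\right) 21 = \left(-80\right) 21 = -1680$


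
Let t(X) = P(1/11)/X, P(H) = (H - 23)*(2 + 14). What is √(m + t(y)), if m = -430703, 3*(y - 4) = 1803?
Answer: I*√157648287335/605 ≈ 656.28*I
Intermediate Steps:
y = 605 (y = 4 + (⅓)*1803 = 4 + 601 = 605)
P(H) = -368 + 16*H (P(H) = (-23 + H)*16 = -368 + 16*H)
t(X) = -4032/(11*X) (t(X) = (-368 + 16/11)/X = -4032/(11*X))
√(m + t(y)) = √(-430703 - 4032/11/605) = √(-430703 - 4032/11*1/605) = √(-430703 - 4032/6655) = √(-2866332497/6655) = I*√157648287335/605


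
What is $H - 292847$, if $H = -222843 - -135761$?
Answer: $-379929$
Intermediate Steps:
$H = -87082$ ($H = -222843 + 135761 = -87082$)
$H - 292847 = -87082 - 292847 = -379929$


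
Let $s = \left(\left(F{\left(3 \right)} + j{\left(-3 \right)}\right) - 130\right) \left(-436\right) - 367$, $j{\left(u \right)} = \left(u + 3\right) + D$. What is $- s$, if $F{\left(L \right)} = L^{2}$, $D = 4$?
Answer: $-50645$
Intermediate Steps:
$j{\left(u \right)} = 7 + u$ ($j{\left(u \right)} = \left(u + 3\right) + 4 = \left(3 + u\right) + 4 = 7 + u$)
$s = 50645$ ($s = \left(\left(3^{2} + \left(7 - 3\right)\right) - 130\right) \left(-436\right) - 367 = \left(\left(9 + 4\right) - 130\right) \left(-436\right) - 367 = \left(13 - 130\right) \left(-436\right) - 367 = \left(-117\right) \left(-436\right) - 367 = 51012 - 367 = 50645$)
$- s = \left(-1\right) 50645 = -50645$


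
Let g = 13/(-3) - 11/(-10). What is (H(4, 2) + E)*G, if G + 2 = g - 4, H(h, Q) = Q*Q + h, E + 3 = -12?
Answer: 1939/30 ≈ 64.633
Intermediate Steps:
E = -15 (E = -3 - 12 = -15)
g = -97/30 (g = 13*(-⅓) - 11*(-⅒) = -13/3 + 11/10 = -97/30 ≈ -3.2333)
H(h, Q) = h + Q² (H(h, Q) = Q² + h = h + Q²)
G = -277/30 (G = -2 + (-97/30 - 4) = -2 - 217/30 = -277/30 ≈ -9.2333)
(H(4, 2) + E)*G = ((4 + 2²) - 15)*(-277/30) = ((4 + 4) - 15)*(-277/30) = (8 - 15)*(-277/30) = -7*(-277/30) = 1939/30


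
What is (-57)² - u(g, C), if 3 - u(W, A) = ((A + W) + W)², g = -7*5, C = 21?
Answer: 5647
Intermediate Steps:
g = -35
u(W, A) = 3 - (A + 2*W)² (u(W, A) = 3 - ((A + W) + W)² = 3 - (A + 2*W)²)
(-57)² - u(g, C) = (-57)² - (3 - (21 + 2*(-35))²) = 3249 - (3 - (21 - 70)²) = 3249 - (3 - 1*(-49)²) = 3249 - (3 - 1*2401) = 3249 - (3 - 2401) = 3249 - 1*(-2398) = 3249 + 2398 = 5647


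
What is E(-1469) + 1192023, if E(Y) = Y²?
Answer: 3349984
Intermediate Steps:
E(-1469) + 1192023 = (-1469)² + 1192023 = 2157961 + 1192023 = 3349984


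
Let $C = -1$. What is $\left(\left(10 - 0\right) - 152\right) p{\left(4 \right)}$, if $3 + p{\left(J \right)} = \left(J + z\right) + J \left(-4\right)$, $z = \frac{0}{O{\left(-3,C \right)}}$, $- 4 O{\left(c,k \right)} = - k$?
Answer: $2130$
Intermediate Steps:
$O{\left(c,k \right)} = \frac{k}{4}$ ($O{\left(c,k \right)} = - \frac{\left(-1\right) k}{4} = \frac{k}{4}$)
$z = 0$ ($z = \frac{0}{\frac{1}{4} \left(-1\right)} = \frac{0}{- \frac{1}{4}} = 0 \left(-4\right) = 0$)
$p{\left(J \right)} = -3 - 3 J$ ($p{\left(J \right)} = -3 + \left(\left(J + 0\right) + J \left(-4\right)\right) = -3 + \left(J - 4 J\right) = -3 - 3 J$)
$\left(\left(10 - 0\right) - 152\right) p{\left(4 \right)} = \left(\left(10 - 0\right) - 152\right) \left(-3 - 12\right) = \left(\left(10 + 0\right) - 152\right) \left(-3 - 12\right) = \left(10 - 152\right) \left(-15\right) = \left(-142\right) \left(-15\right) = 2130$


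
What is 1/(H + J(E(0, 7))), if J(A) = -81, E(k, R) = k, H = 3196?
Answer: 1/3115 ≈ 0.00032103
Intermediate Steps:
1/(H + J(E(0, 7))) = 1/(3196 - 81) = 1/3115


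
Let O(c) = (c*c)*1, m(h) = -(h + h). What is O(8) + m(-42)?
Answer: 148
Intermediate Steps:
m(h) = -2*h
O(c) = c² (O(c) = c²*1 = c²)
O(8) + m(-42) = 8² - 2*(-42) = 64 + 84 = 148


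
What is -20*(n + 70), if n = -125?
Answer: 1100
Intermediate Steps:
-20*(n + 70) = -20*(-125 + 70) = -20*(-55) = 1100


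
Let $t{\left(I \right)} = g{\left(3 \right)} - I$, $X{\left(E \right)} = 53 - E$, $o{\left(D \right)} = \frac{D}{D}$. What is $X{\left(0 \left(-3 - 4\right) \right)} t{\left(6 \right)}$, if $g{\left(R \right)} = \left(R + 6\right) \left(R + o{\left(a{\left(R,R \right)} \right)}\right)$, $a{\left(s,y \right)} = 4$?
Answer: $1590$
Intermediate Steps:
$o{\left(D \right)} = 1$
$g{\left(R \right)} = \left(1 + R\right) \left(6 + R\right)$ ($g{\left(R \right)} = \left(R + 6\right) \left(R + 1\right) = \left(6 + R\right) \left(1 + R\right) = \left(1 + R\right) \left(6 + R\right)$)
$t{\left(I \right)} = 36 - I$ ($t{\left(I \right)} = \left(6 + 3^{2} + 7 \cdot 3\right) - I = \left(6 + 9 + 21\right) - I = 36 - I$)
$X{\left(0 \left(-3 - 4\right) \right)} t{\left(6 \right)} = \left(53 - 0 \left(-3 - 4\right)\right) \left(36 - 6\right) = \left(53 - 0 \left(-7\right)\right) \left(36 - 6\right) = \left(53 - 0\right) 30 = \left(53 + 0\right) 30 = 53 \cdot 30 = 1590$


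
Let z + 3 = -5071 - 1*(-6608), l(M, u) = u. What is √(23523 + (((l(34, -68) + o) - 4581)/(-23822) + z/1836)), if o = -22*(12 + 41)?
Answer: √78125345589049818/1822383 ≈ 153.38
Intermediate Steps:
o = -1166 (o = -22*53 = -1166)
z = 1534 (z = -3 + (-5071 - 1*(-6608)) = -3 + (-5071 + 6608) = -3 + 1537 = 1534)
√(23523 + (((l(34, -68) + o) - 4581)/(-23822) + z/1836)) = √(23523 + (((-68 - 1166) - 4581)/(-23822) + 1534/1836)) = √(23523 + ((-1234 - 4581)*(-1/23822) + 1534*(1/1836))) = √(23523 + (-5815*(-1/23822) + 767/918)) = √(23523 + (5815/23822 + 767/918)) = √(23523 + 5902411/5467149) = √(128609648338/5467149) = √78125345589049818/1822383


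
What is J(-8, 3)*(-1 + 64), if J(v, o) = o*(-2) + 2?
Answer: -252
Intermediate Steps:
J(v, o) = 2 - 2*o (J(v, o) = -2*o + 2 = 2 - 2*o)
J(-8, 3)*(-1 + 64) = (2 - 2*3)*(-1 + 64) = (2 - 6)*63 = -4*63 = -252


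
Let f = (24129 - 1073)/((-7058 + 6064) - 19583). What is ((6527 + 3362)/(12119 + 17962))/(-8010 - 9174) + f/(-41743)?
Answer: 1141268907515/147999754301881248 ≈ 7.7113e-6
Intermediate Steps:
f = -23056/20577 (f = 23056/(-994 - 19583) = 23056/(-20577) = 23056*(-1/20577) = -23056/20577 ≈ -1.1205)
((6527 + 3362)/(12119 + 17962))/(-8010 - 9174) + f/(-41743) = ((6527 + 3362)/(12119 + 17962))/(-8010 - 9174) - 23056/20577/(-41743) = (9889/30081)/(-17184) - 23056/20577*(-1/41743) = (9889*(1/30081))*(-1/17184) + 23056/858945711 = (9889/30081)*(-1/17184) + 23056/858945711 = -9889/516911904 + 23056/858945711 = 1141268907515/147999754301881248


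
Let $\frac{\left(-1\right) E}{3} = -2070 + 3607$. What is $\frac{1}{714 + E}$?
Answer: $- \frac{1}{3897} \approx -0.00025661$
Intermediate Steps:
$E = -4611$ ($E = - 3 \left(-2070 + 3607\right) = \left(-3\right) 1537 = -4611$)
$\frac{1}{714 + E} = \frac{1}{714 - 4611} = \frac{1}{-3897} = - \frac{1}{3897}$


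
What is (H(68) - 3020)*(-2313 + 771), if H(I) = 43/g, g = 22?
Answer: 51192087/11 ≈ 4.6538e+6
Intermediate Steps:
H(I) = 43/22
(H(68) - 3020)*(-2313 + 771) = (43/22 - 3020)*(-2313 + 771) = -66397/22*(-1542) = 51192087/11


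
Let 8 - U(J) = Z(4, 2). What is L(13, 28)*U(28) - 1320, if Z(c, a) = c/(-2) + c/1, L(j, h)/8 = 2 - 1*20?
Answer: -2184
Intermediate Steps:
L(j, h) = -144 (L(j, h) = 8*(2 - 1*20) = 8*(2 - 20) = 8*(-18) = -144)
Z(c, a) = c/2 (Z(c, a) = c*(-½) + c*1 = -c/2 + c = c/2)
U(J) = 6 (U(J) = 8 - 4/2 = 8 - 1*2 = 8 - 2 = 6)
L(13, 28)*U(28) - 1320 = -144*6 - 1320 = -864 - 1320 = -2184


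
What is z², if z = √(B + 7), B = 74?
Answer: 81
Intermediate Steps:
z = 9 (z = √(74 + 7) = √81 = 9)
z² = 9² = 81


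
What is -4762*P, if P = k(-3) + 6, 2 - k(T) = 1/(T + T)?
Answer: -116669/3 ≈ -38890.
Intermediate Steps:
k(T) = 2 - 1/(2*T) (k(T) = 2 - 1/(T + T) = 2 - 1/(2*T))
P = 49/6 (P = (2 - ½/(-3)) + 6 = (2 - ½*(-⅓)) + 6 = (2 + ⅙) + 6 = 13/6 + 6 = 49/6 ≈ 8.1667)
-4762*P = -4762*49/6 = -116669/3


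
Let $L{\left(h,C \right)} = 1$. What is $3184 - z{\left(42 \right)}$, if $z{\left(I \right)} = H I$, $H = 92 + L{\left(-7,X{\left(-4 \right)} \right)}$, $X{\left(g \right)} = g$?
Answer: $-722$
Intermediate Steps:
$H = 93$ ($H = 92 + 1 = 93$)
$z{\left(I \right)} = 93 I$
$3184 - z{\left(42 \right)} = 3184 - 93 \cdot 42 = 3184 - 3906 = -722$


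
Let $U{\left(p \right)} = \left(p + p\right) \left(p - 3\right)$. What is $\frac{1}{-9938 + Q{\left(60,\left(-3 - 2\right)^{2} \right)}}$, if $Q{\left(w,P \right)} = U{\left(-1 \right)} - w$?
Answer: $- \frac{1}{9990} \approx -0.0001001$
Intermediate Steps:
$U{\left(p \right)} = 2 p \left(-3 + p\right)$
$Q{\left(w,P \right)} = 8 - w$ ($Q{\left(w,P \right)} = 2 \left(-1\right) \left(-3 - 1\right) - w = 2 \left(-1\right) \left(-4\right) - w = 8 - w$)
$\frac{1}{-9938 + Q{\left(60,\left(-3 - 2\right)^{2} \right)}} = \frac{1}{-9938 + \left(8 - 60\right)} = \frac{1}{-9938 - 52} = \frac{1}{-9990} = - \frac{1}{9990}$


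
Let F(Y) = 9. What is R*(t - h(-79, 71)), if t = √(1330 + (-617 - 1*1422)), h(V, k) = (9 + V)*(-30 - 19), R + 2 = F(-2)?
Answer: -24010 + 7*I*√709 ≈ -24010.0 + 186.39*I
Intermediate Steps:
R = 7 (R = -2 + 9 = 7)
h(V, k) = -441 - 49*V (h(V, k) = (9 + V)*(-49) = -441 - 49*V)
t = I*√709 (t = √(1330 + (-617 - 1422)) = √(1330 - 2039) = √(-709) = I*√709 ≈ 26.627*I)
R*(t - h(-79, 71)) = 7*(I*√709 - (-441 - 49*(-79))) = 7*(I*√709 - (-441 + 3871)) = 7*(I*√709 - 1*3430) = 7*(I*√709 - 3430) = 7*(-3430 + I*√709) = -24010 + 7*I*√709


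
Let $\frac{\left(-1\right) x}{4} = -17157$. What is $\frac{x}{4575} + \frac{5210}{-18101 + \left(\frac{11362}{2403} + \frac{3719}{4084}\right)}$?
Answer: $\frac{3984465433508012}{270817423727675} \approx 14.713$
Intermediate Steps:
$x = 68628$ ($x = \left(-4\right) \left(-17157\right) = 68628$)
$\frac{x}{4575} + \frac{5210}{-18101 + \left(\frac{11362}{2403} + \frac{3719}{4084}\right)} = \frac{68628}{4575} + \frac{5210}{-18101 + \left(\frac{11362}{2403} + \frac{3719}{4084}\right)} = 68628 \cdot \frac{1}{4575} + \frac{5210}{-18101 + \left(11362 \cdot \frac{1}{2403} + 3719 \cdot \frac{1}{4084}\right)} = \frac{22876}{1525} + \frac{5210}{-18101 + \left(\frac{11362}{2403} + \frac{3719}{4084}\right)} = \frac{22876}{1525} + \frac{5210}{-18101 + \frac{55339165}{9813852}} = \frac{22876}{1525} + \frac{5210}{- \frac{177585195887}{9813852}} = \frac{22876}{1525} + 5210 \left(- \frac{9813852}{177585195887}\right) = \frac{22876}{1525} - \frac{51130168920}{177585195887} = \frac{3984465433508012}{270817423727675}$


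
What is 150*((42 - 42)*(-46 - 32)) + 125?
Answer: 125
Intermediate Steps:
150*((42 - 42)*(-46 - 32)) + 125 = 150*(0*(-78)) + 125 = 150*0 + 125 = 0 + 125 = 125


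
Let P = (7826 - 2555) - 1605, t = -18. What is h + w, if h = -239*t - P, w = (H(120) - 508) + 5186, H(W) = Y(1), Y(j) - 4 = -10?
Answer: 5308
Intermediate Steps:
Y(j) = -6 (Y(j) = 4 - 10 = -6)
H(W) = -6
w = 4672 (w = (-6 - 508) + 5186 = -514 + 5186 = 4672)
P = 3666 (P = 5271 - 1605 = 3666)
h = 636 (h = -239*(-18) - 1*3666 = 4302 - 3666 = 636)
h + w = 636 + 4672 = 5308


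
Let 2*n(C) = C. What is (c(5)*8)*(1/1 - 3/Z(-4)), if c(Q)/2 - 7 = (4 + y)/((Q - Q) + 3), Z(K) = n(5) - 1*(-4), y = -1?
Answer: 896/13 ≈ 68.923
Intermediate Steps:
n(C) = C/2
Z(K) = 13/2 (Z(K) = (1/2)*5 - 1*(-4) = 5/2 + 4 = 13/2)
c(Q) = 16 (c(Q) = 14 + 2*((4 - 1)/((Q - Q) + 3)) = 14 + 2*(3/(0 + 3)) = 14 + 2*(3/3) = 14 + 2*(3*(1/3)) = 14 + 2*1 = 14 + 2 = 16)
(c(5)*8)*(1/1 - 3/Z(-4)) = (16*8)*(1/1 - 3/13/2) = 128*(1*1 - 3*2/13) = 128*(1 - 6/13) = 128*(7/13) = 896/13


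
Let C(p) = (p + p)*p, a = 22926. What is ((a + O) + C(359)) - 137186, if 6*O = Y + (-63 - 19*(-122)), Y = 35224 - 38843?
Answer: 429824/3 ≈ 1.4327e+5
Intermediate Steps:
Y = -3619
C(p) = 2*p² (C(p) = (2*p)*p = 2*p²)
O = -682/3 (O = (-3619 + (-63 - 19*(-122)))/6 = (-3619 + (-63 + 2318))/6 = (-3619 + 2255)/6 = (⅙)*(-1364) = -682/3 ≈ -227.33)
((a + O) + C(359)) - 137186 = ((22926 - 682/3) + 2*359²) - 137186 = (68096/3 + 2*128881) - 137186 = (68096/3 + 257762) - 137186 = 841382/3 - 137186 = 429824/3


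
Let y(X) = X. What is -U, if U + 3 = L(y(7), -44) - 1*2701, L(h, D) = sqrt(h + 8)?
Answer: 2704 - sqrt(15) ≈ 2700.1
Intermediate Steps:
L(h, D) = sqrt(8 + h)
U = -2704 + sqrt(15) (U = -3 + (sqrt(8 + 7) - 1*2701) = -3 + (sqrt(15) - 2701) = -3 + (-2701 + sqrt(15)) = -2704 + sqrt(15) ≈ -2700.1)
-U = -(-2704 + sqrt(15)) = 2704 - sqrt(15)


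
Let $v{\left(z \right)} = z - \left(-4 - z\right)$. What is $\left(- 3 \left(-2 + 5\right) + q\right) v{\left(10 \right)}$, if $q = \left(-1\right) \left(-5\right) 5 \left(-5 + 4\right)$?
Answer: $-816$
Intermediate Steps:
$v{\left(z \right)} = 4 + 2 z$ ($v{\left(z \right)} = z + \left(4 + z\right) = 4 + 2 z$)
$q = -25$ ($q = 5 \cdot 5 \left(-1\right) = 5 \left(-5\right) = -25$)
$\left(- 3 \left(-2 + 5\right) + q\right) v{\left(10 \right)} = \left(- 3 \left(-2 + 5\right) - 25\right) \left(4 + 2 \cdot 10\right) = \left(\left(-3\right) 3 - 25\right) \left(4 + 20\right) = \left(-9 - 25\right) 24 = \left(-34\right) 24 = -816$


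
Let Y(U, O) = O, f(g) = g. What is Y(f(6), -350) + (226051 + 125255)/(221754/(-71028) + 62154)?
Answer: -8736240418/25370417 ≈ -344.35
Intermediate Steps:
Y(f(6), -350) + (226051 + 125255)/(221754/(-71028) + 62154) = -350 + (226051 + 125255)/(221754/(-71028) + 62154) = -350 + 351306/(221754*(-1/71028) + 62154) = -350 + 351306/(-36959/11838 + 62154) = -350 + 351306/(735742093/11838) = -350 + 351306*(11838/735742093) = -350 + 143405532/25370417 = -8736240418/25370417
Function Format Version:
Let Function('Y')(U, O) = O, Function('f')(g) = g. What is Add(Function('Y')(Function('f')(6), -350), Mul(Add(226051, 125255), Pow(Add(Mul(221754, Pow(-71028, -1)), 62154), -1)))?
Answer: Rational(-8736240418, 25370417) ≈ -344.35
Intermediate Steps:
Add(Function('Y')(Function('f')(6), -350), Mul(Add(226051, 125255), Pow(Add(Mul(221754, Pow(-71028, -1)), 62154), -1))) = Add(-350, Mul(Add(226051, 125255), Pow(Add(Mul(221754, Pow(-71028, -1)), 62154), -1))) = Add(-350, Mul(351306, Pow(Add(Mul(221754, Rational(-1, 71028)), 62154), -1))) = Add(-350, Mul(351306, Pow(Add(Rational(-36959, 11838), 62154), -1))) = Add(-350, Mul(351306, Pow(Rational(735742093, 11838), -1))) = Add(-350, Mul(351306, Rational(11838, 735742093))) = Add(-350, Rational(143405532, 25370417)) = Rational(-8736240418, 25370417)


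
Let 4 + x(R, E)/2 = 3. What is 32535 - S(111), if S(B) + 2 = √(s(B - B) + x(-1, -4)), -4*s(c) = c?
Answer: 32537 - I*√2 ≈ 32537.0 - 1.4142*I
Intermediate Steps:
s(c) = -c/4
x(R, E) = -2 (x(R, E) = -8 + 2*3 = -8 + 6 = -2)
S(B) = -2 + I*√2 (S(B) = -2 + √(-(B - B)/4 - 2) = -2 + √(-¼*0 - 2) = -2 + √(0 - 2) = -2 + √(-2) = -2 + I*√2)
32535 - S(111) = 32535 - (-2 + I*√2) = 32535 + (2 - I*√2) = 32537 - I*√2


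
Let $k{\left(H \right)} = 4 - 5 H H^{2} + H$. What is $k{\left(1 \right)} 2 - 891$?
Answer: $-929$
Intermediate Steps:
$k{\left(H \right)} = H - 20 H^{3}$ ($k{\left(H \right)} = 4 \left(- 5 H^{3}\right) + H = - 20 H^{3} + H = H - 20 H^{3}$)
$k{\left(1 \right)} 2 - 891 = \left(1 - 20 \cdot 1^{3}\right) 2 - 891 = \left(1 - 20\right) 2 - 891 = \left(-19\right) 2 - 891 = -38 - 891 = -929$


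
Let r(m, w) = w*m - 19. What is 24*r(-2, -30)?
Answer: 984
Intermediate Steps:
r(m, w) = -19 + m*w (r(m, w) = m*w - 19 = -19 + m*w)
24*r(-2, -30) = 24*(-19 - 2*(-30)) = 24*(-19 + 60) = 24*41 = 984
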